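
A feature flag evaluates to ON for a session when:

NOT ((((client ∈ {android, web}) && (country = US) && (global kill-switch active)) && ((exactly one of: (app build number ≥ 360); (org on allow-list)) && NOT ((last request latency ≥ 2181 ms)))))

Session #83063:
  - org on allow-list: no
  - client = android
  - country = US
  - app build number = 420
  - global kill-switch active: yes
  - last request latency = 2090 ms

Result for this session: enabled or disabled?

Atomic conditions:
  client ∈ {android, web}: android is in the set → true
  country = US: US == US is true
  global kill-switch active: yes → true
  app build number ≥ 360: 420 ≥ 360 is true
  org on allow-list: no → false
  last request latency ≥ 2181 ms: 2090 ≥ 2181 is false
Combine:
[1.1] true AND true AND true = true
[1.2.1] exactly-one(true, false) = true
[1.2.2] NOT false = true
[1.2] true AND true = true
[1] true AND true = true
[root] NOT true = false
Overall: false → disabled

Disabled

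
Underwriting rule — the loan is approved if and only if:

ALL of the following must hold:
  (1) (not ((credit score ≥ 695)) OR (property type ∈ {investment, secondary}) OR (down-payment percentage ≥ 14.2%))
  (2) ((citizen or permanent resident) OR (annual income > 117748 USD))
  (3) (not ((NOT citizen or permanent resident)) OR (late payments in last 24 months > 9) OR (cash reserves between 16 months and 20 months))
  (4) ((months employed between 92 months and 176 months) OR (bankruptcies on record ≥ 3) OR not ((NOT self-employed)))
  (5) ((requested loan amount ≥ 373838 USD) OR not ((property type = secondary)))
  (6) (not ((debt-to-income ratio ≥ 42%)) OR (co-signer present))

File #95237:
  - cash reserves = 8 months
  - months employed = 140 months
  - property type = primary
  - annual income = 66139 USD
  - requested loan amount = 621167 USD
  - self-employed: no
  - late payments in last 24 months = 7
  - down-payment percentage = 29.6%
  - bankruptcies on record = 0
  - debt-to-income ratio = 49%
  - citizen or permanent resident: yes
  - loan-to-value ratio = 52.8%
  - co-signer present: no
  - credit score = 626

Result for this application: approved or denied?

Atomic conditions:
  credit score ≥ 695: 626 ≥ 695 is false
  property type ∈ {investment, secondary}: primary is not in the set → false
  down-payment percentage ≥ 14.2%: 29.6 ≥ 14.2 is true
  citizen or permanent resident: yes → true
  annual income > 117748 USD: 66139 > 117748 is false
  NOT citizen or permanent resident: yes → false
  late payments in last 24 months > 9: 7 > 9 is false
  cash reserves between 16 months and 20 months: 8 in [16, 20] is false
  months employed between 92 months and 176 months: 140 in [92, 176] is true
  bankruptcies on record ≥ 3: 0 ≥ 3 is false
  NOT self-employed: no → true
  requested loan amount ≥ 373838 USD: 621167 ≥ 373838 is true
  property type = secondary: primary == secondary is false
  debt-to-income ratio ≥ 42%: 49 ≥ 42 is true
  co-signer present: no → false
Combine:
[1.1] NOT false = true
[1] true OR false OR true = true
[2] true OR false = true
[3.1] NOT false = true
[3] true OR false OR false = true
[4.3] NOT true = false
[4] true OR false OR false = true
[5.2] NOT false = true
[5] true OR true = true
[6.1] NOT true = false
[6] false OR false = false
[root] true AND true AND true AND true AND true AND false = false
Overall: false → denied

Denied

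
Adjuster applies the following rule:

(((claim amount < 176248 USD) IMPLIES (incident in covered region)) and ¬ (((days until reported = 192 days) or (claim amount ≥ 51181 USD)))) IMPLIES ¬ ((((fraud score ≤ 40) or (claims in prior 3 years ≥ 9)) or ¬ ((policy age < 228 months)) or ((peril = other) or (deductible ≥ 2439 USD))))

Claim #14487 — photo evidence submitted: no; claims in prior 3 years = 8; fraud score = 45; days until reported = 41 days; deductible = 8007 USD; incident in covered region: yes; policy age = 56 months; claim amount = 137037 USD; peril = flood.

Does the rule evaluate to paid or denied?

Paid

Atomic conditions:
  claim amount < 176248 USD: 137037 < 176248 is true
  incident in covered region: yes → true
  days until reported = 192 days: 41 == 192 is false
  claim amount ≥ 51181 USD: 137037 ≥ 51181 is true
  fraud score ≤ 40: 45 ≤ 40 is false
  claims in prior 3 years ≥ 9: 8 ≥ 9 is false
  policy age < 228 months: 56 < 228 is true
  peril = other: flood == other is false
  deductible ≥ 2439 USD: 8007 ≥ 2439 is true
Combine:
[1.1] true → true = true
[1.2.1] false OR true = true
[1.2] NOT true = false
[1] true AND false = false
[2.1.1] false OR false = false
[2.1.2] NOT true = false
[2.1.3] false OR true = true
[2.1] false OR false OR true = true
[2] NOT true = false
[root] false → false (antecedent false ⇒ implication holds) = true
Overall: true → paid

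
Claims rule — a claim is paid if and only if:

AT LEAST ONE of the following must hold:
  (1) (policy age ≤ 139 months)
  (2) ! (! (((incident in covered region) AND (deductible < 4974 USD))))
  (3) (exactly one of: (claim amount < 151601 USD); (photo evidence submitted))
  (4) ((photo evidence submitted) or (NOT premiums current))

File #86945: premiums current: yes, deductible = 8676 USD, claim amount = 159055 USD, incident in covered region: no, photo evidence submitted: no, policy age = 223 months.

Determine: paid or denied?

Atomic conditions:
  policy age ≤ 139 months: 223 ≤ 139 is false
  incident in covered region: no → false
  deductible < 4974 USD: 8676 < 4974 is false
  claim amount < 151601 USD: 159055 < 151601 is false
  photo evidence submitted: no → false
  NOT premiums current: yes → false
Combine:
[2.1.1] false AND false = false
[2.1] NOT false = true
[2] NOT true = false
[3] exactly-one(false, false) = false
[4] false OR false = false
[root] false OR false OR false OR false = false
Overall: false → denied

Denied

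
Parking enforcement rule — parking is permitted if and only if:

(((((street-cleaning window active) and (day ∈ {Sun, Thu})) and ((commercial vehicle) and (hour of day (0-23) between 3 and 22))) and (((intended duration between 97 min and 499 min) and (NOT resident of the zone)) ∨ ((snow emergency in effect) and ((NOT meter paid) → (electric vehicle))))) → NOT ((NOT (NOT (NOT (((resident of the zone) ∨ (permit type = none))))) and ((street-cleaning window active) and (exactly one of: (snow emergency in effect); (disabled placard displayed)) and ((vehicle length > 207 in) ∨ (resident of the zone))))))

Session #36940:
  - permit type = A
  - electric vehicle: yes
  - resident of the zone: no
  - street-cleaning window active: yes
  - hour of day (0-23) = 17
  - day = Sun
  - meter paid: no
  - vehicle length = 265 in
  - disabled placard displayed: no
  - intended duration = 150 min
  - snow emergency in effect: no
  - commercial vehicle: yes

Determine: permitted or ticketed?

Atomic conditions:
  street-cleaning window active: yes → true
  day ∈ {Sun, Thu}: Sun is in the set → true
  commercial vehicle: yes → true
  hour of day (0-23) between 3 and 22: 17 in [3, 22] is true
  intended duration between 97 min and 499 min: 150 in [97, 499] is true
  NOT resident of the zone: no → true
  snow emergency in effect: no → false
  NOT meter paid: no → true
  electric vehicle: yes → true
  resident of the zone: no → false
  permit type = none: A == none is false
  disabled placard displayed: no → false
  vehicle length > 207 in: 265 > 207 is true
Combine:
[1.1.1] true AND true = true
[1.1.2] true AND true = true
[1.1] true AND true = true
[1.2.1] true AND true = true
[1.2.2.2] true → true = true
[1.2.2] false AND true = false
[1.2] true OR false = true
[1] true AND true = true
[2.1.1.1.1.1] false OR false = false
[2.1.1.1.1] NOT false = true
[2.1.1.1] NOT true = false
[2.1.1] NOT false = true
[2.1.2.2] exactly-one(false, false) = false
[2.1.2.3] true OR false = true
[2.1.2] true AND false AND true = false
[2.1] true AND false = false
[2] NOT false = true
[root] true → true = true
Overall: true → permitted

Permitted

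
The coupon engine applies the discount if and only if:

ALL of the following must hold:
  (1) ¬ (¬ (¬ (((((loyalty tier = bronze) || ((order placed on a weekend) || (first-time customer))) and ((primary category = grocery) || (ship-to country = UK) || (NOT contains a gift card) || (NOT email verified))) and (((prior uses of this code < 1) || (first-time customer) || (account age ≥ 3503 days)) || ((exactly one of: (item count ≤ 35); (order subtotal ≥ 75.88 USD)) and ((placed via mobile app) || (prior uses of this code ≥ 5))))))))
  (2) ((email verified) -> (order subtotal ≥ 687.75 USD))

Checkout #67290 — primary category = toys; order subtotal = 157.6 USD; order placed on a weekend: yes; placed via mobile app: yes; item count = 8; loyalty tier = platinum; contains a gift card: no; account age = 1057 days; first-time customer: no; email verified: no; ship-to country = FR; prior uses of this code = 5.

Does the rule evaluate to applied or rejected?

Applied

Atomic conditions:
  loyalty tier = bronze: platinum == bronze is false
  order placed on a weekend: yes → true
  first-time customer: no → false
  primary category = grocery: toys == grocery is false
  ship-to country = UK: FR == UK is false
  NOT contains a gift card: no → true
  NOT email verified: no → true
  prior uses of this code < 1: 5 < 1 is false
  account age ≥ 3503 days: 1057 ≥ 3503 is false
  item count ≤ 35: 8 ≤ 35 is true
  order subtotal ≥ 75.88 USD: 157.6 ≥ 75.88 is true
  placed via mobile app: yes → true
  prior uses of this code ≥ 5: 5 ≥ 5 is true
  email verified: no → false
  order subtotal ≥ 687.75 USD: 157.6 ≥ 687.75 is false
Combine:
[1.1.1.1.1.1.2] true OR false = true
[1.1.1.1.1.1] false OR true = true
[1.1.1.1.1.2] false OR false OR true OR true = true
[1.1.1.1.1] true AND true = true
[1.1.1.1.2.1] false OR false OR false = false
[1.1.1.1.2.2.1] exactly-one(true, true) = false
[1.1.1.1.2.2.2] true OR true = true
[1.1.1.1.2.2] false AND true = false
[1.1.1.1.2] false OR false = false
[1.1.1.1] true AND false = false
[1.1.1] NOT false = true
[1.1] NOT true = false
[1] NOT false = true
[2] false → false (antecedent false ⇒ implication holds) = true
[root] true AND true = true
Overall: true → applied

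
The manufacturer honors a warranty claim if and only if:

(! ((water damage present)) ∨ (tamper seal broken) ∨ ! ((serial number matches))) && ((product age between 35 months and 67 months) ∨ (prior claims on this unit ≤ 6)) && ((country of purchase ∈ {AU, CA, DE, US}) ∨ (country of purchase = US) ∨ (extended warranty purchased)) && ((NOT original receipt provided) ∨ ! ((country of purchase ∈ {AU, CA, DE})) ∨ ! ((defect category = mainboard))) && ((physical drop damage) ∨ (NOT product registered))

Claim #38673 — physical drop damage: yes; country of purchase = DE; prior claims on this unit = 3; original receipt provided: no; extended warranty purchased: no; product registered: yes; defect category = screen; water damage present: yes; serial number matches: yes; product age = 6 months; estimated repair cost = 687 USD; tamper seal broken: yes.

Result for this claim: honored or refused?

Atomic conditions:
  water damage present: yes → true
  tamper seal broken: yes → true
  serial number matches: yes → true
  product age between 35 months and 67 months: 6 in [35, 67] is false
  prior claims on this unit ≤ 6: 3 ≤ 6 is true
  country of purchase ∈ {AU, CA, DE, US}: DE is in the set → true
  country of purchase = US: DE == US is false
  extended warranty purchased: no → false
  NOT original receipt provided: no → true
  country of purchase ∈ {AU, CA, DE}: DE is in the set → true
  defect category = mainboard: screen == mainboard is false
  physical drop damage: yes → true
  NOT product registered: yes → false
Combine:
[1.1] NOT true = false
[1.3] NOT true = false
[1] false OR true OR false = true
[2] false OR true = true
[3] true OR false OR false = true
[4.2] NOT true = false
[4.3] NOT false = true
[4] true OR false OR true = true
[5] true OR false = true
[root] true AND true AND true AND true AND true = true
Overall: true → honored

Honored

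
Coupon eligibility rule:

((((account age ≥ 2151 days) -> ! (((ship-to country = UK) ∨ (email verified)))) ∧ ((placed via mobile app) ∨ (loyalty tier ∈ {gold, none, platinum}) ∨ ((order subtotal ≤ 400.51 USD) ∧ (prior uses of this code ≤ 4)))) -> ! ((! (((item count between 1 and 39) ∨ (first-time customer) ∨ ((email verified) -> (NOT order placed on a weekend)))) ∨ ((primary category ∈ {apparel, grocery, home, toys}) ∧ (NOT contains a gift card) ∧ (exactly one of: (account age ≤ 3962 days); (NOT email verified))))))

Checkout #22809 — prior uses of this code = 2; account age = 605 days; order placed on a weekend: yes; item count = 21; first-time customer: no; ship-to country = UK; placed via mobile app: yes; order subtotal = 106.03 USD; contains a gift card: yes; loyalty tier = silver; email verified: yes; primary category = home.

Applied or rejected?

Applied

Atomic conditions:
  account age ≥ 2151 days: 605 ≥ 2151 is false
  ship-to country = UK: UK == UK is true
  email verified: yes → true
  placed via mobile app: yes → true
  loyalty tier ∈ {gold, none, platinum}: silver is not in the set → false
  order subtotal ≤ 400.51 USD: 106.03 ≤ 400.51 is true
  prior uses of this code ≤ 4: 2 ≤ 4 is true
  item count between 1 and 39: 21 in [1, 39] is true
  first-time customer: no → false
  NOT order placed on a weekend: yes → false
  primary category ∈ {apparel, grocery, home, toys}: home is in the set → true
  NOT contains a gift card: yes → false
  account age ≤ 3962 days: 605 ≤ 3962 is true
  NOT email verified: yes → false
Combine:
[1.1.2.1] true OR true = true
[1.1.2] NOT true = false
[1.1] false → false (antecedent false ⇒ implication holds) = true
[1.2.3] true AND true = true
[1.2] true OR false OR true = true
[1] true AND true = true
[2.1.1.1.3] true → false = false
[2.1.1.1] true OR false OR false = true
[2.1.1] NOT true = false
[2.1.2.3] exactly-one(true, false) = true
[2.1.2] true AND false AND true = false
[2.1] false OR false = false
[2] NOT false = true
[root] true → true = true
Overall: true → applied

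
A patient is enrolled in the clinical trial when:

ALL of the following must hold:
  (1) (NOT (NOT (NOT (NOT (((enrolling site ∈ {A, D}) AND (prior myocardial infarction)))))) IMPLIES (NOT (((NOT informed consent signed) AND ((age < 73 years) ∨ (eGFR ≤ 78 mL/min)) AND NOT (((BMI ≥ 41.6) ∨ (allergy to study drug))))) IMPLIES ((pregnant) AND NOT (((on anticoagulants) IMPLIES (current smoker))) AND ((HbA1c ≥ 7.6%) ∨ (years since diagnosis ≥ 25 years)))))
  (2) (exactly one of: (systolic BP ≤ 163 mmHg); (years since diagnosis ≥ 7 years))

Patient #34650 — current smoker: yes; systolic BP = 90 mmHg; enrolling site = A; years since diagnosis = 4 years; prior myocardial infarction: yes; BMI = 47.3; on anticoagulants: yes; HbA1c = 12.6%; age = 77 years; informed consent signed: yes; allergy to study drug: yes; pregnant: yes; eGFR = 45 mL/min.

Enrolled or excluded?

Excluded

Atomic conditions:
  enrolling site ∈ {A, D}: A is in the set → true
  prior myocardial infarction: yes → true
  NOT informed consent signed: yes → false
  age < 73 years: 77 < 73 is false
  eGFR ≤ 78 mL/min: 45 ≤ 78 is true
  BMI ≥ 41.6: 47.3 ≥ 41.6 is true
  allergy to study drug: yes → true
  pregnant: yes → true
  on anticoagulants: yes → true
  current smoker: yes → true
  HbA1c ≥ 7.6%: 12.6 ≥ 7.6 is true
  years since diagnosis ≥ 25 years: 4 ≥ 25 is false
  systolic BP ≤ 163 mmHg: 90 ≤ 163 is true
  years since diagnosis ≥ 7 years: 4 ≥ 7 is false
Combine:
[1.1.1.1.1.1] true AND true = true
[1.1.1.1.1] NOT true = false
[1.1.1.1] NOT false = true
[1.1.1] NOT true = false
[1.1] NOT false = true
[1.2.1.1.2] false OR true = true
[1.2.1.1.3.1] true OR true = true
[1.2.1.1.3] NOT true = false
[1.2.1.1] false AND true AND false = false
[1.2.1] NOT false = true
[1.2.2.2.1] true → true = true
[1.2.2.2] NOT true = false
[1.2.2.3] true OR false = true
[1.2.2] true AND false AND true = false
[1.2] true → false = false
[1] true → false = false
[2] exactly-one(true, false) = true
[root] false AND true = false
Overall: false → excluded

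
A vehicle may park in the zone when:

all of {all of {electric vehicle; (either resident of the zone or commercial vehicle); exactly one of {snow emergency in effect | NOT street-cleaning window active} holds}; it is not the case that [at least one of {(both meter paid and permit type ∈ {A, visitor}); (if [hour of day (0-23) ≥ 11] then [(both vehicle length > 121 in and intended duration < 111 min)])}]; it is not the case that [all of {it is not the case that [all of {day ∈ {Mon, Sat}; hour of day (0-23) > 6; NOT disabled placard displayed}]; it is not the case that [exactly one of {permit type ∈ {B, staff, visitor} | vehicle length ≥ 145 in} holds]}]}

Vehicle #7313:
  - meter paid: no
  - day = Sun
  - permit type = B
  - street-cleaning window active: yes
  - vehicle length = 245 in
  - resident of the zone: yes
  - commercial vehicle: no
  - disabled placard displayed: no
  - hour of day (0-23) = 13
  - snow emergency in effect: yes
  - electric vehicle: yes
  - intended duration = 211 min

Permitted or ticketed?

Atomic conditions:
  electric vehicle: yes → true
  resident of the zone: yes → true
  commercial vehicle: no → false
  snow emergency in effect: yes → true
  NOT street-cleaning window active: yes → false
  meter paid: no → false
  permit type ∈ {A, visitor}: B is not in the set → false
  hour of day (0-23) ≥ 11: 13 ≥ 11 is true
  vehicle length > 121 in: 245 > 121 is true
  intended duration < 111 min: 211 < 111 is false
  day ∈ {Mon, Sat}: Sun is not in the set → false
  hour of day (0-23) > 6: 13 > 6 is true
  NOT disabled placard displayed: no → true
  permit type ∈ {B, staff, visitor}: B is in the set → true
  vehicle length ≥ 145 in: 245 ≥ 145 is true
Combine:
[1.2] true OR false = true
[1.3] exactly-one(true, false) = true
[1] true AND true AND true = true
[2.1.1] false AND false = false
[2.1.2.2] true AND false = false
[2.1.2] true → false = false
[2.1] false OR false = false
[2] NOT false = true
[3.1.1.1] false AND true AND true = false
[3.1.1] NOT false = true
[3.1.2.1] exactly-one(true, true) = false
[3.1.2] NOT false = true
[3.1] true AND true = true
[3] NOT true = false
[root] true AND true AND false = false
Overall: false → ticketed

Ticketed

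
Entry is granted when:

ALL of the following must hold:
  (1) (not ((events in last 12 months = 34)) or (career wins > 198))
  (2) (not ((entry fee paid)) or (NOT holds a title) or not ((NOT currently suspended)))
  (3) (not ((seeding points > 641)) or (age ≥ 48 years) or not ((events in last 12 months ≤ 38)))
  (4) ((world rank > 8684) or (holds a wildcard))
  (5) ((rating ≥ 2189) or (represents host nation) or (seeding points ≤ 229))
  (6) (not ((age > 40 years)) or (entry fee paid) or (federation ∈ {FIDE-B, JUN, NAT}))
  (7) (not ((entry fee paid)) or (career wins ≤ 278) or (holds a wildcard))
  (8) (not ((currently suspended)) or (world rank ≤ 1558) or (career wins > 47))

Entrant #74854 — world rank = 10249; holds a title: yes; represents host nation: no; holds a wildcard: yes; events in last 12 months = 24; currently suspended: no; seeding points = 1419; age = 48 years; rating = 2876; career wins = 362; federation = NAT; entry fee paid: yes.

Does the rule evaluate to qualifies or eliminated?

Eliminated

Atomic conditions:
  events in last 12 months = 34: 24 == 34 is false
  career wins > 198: 362 > 198 is true
  entry fee paid: yes → true
  NOT holds a title: yes → false
  NOT currently suspended: no → true
  seeding points > 641: 1419 > 641 is true
  age ≥ 48 years: 48 ≥ 48 is true
  events in last 12 months ≤ 38: 24 ≤ 38 is true
  world rank > 8684: 10249 > 8684 is true
  holds a wildcard: yes → true
  rating ≥ 2189: 2876 ≥ 2189 is true
  represents host nation: no → false
  seeding points ≤ 229: 1419 ≤ 229 is false
  age > 40 years: 48 > 40 is true
  federation ∈ {FIDE-B, JUN, NAT}: NAT is in the set → true
  career wins ≤ 278: 362 ≤ 278 is false
  currently suspended: no → false
  world rank ≤ 1558: 10249 ≤ 1558 is false
  career wins > 47: 362 > 47 is true
Combine:
[1.1] NOT false = true
[1] true OR true = true
[2.1] NOT true = false
[2.3] NOT true = false
[2] false OR false OR false = false
[3.1] NOT true = false
[3.3] NOT true = false
[3] false OR true OR false = true
[4] true OR true = true
[5] true OR false OR false = true
[6.1] NOT true = false
[6] false OR true OR true = true
[7.1] NOT true = false
[7] false OR false OR true = true
[8.1] NOT false = true
[8] true OR false OR true = true
[root] true AND false AND true AND true AND true AND true AND true AND true = false
Overall: false → eliminated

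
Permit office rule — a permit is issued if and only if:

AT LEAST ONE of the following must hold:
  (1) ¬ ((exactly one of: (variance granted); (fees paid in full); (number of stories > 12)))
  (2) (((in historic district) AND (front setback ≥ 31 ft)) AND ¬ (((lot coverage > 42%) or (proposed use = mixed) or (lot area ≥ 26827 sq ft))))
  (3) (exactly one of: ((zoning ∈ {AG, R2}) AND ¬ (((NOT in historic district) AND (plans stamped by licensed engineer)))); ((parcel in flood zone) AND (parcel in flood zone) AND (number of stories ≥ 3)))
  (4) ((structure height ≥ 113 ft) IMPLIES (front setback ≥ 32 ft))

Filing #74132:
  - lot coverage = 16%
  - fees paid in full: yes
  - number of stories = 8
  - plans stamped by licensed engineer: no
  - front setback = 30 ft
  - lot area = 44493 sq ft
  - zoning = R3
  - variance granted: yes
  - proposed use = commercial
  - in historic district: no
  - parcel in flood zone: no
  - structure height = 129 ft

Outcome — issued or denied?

Issued

Atomic conditions:
  variance granted: yes → true
  fees paid in full: yes → true
  number of stories > 12: 8 > 12 is false
  in historic district: no → false
  front setback ≥ 31 ft: 30 ≥ 31 is false
  lot coverage > 42%: 16 > 42 is false
  proposed use = mixed: commercial == mixed is false
  lot area ≥ 26827 sq ft: 44493 ≥ 26827 is true
  zoning ∈ {AG, R2}: R3 is not in the set → false
  NOT in historic district: no → true
  plans stamped by licensed engineer: no → false
  parcel in flood zone: no → false
  number of stories ≥ 3: 8 ≥ 3 is true
  structure height ≥ 113 ft: 129 ≥ 113 is true
  front setback ≥ 32 ft: 30 ≥ 32 is false
Combine:
[1.1] exactly-one(true, true, false) = false
[1] NOT false = true
[2.1] false AND false = false
[2.2.1] false OR false OR true = true
[2.2] NOT true = false
[2] false AND false = false
[3.1.2.1] true AND false = false
[3.1.2] NOT false = true
[3.1] false AND true = false
[3.2] false AND false AND true = false
[3] exactly-one(false, false) = false
[4] true → false = false
[root] true OR false OR false OR false = true
Overall: true → issued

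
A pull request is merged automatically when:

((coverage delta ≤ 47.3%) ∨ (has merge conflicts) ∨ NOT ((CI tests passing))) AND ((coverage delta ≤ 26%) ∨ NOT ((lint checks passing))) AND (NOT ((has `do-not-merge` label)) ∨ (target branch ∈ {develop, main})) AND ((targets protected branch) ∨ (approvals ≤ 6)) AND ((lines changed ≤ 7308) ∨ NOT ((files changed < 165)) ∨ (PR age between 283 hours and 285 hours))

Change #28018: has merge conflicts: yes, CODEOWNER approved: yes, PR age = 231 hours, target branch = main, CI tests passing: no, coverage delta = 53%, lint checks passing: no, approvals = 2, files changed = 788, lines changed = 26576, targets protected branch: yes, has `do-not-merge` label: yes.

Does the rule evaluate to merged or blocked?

Atomic conditions:
  coverage delta ≤ 47.3%: 53 ≤ 47.3 is false
  has merge conflicts: yes → true
  CI tests passing: no → false
  coverage delta ≤ 26%: 53 ≤ 26 is false
  lint checks passing: no → false
  has `do-not-merge` label: yes → true
  target branch ∈ {develop, main}: main is in the set → true
  targets protected branch: yes → true
  approvals ≤ 6: 2 ≤ 6 is true
  lines changed ≤ 7308: 26576 ≤ 7308 is false
  files changed < 165: 788 < 165 is false
  PR age between 283 hours and 285 hours: 231 in [283, 285] is false
Combine:
[1.3] NOT false = true
[1] false OR true OR true = true
[2.2] NOT false = true
[2] false OR true = true
[3.1] NOT true = false
[3] false OR true = true
[4] true OR true = true
[5.2] NOT false = true
[5] false OR true OR false = true
[root] true AND true AND true AND true AND true = true
Overall: true → merged

Merged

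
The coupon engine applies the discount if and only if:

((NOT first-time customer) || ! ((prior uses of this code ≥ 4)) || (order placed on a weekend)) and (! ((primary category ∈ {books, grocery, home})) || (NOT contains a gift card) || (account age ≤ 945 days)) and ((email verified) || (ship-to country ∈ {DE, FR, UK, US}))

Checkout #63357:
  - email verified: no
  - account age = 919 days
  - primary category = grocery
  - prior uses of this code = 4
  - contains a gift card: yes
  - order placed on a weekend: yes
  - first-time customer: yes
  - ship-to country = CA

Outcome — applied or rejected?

Rejected

Atomic conditions:
  NOT first-time customer: yes → false
  prior uses of this code ≥ 4: 4 ≥ 4 is true
  order placed on a weekend: yes → true
  primary category ∈ {books, grocery, home}: grocery is in the set → true
  NOT contains a gift card: yes → false
  account age ≤ 945 days: 919 ≤ 945 is true
  email verified: no → false
  ship-to country ∈ {DE, FR, UK, US}: CA is not in the set → false
Combine:
[1.2] NOT true = false
[1] false OR false OR true = true
[2.1] NOT true = false
[2] false OR false OR true = true
[3] false OR false = false
[root] true AND true AND false = false
Overall: false → rejected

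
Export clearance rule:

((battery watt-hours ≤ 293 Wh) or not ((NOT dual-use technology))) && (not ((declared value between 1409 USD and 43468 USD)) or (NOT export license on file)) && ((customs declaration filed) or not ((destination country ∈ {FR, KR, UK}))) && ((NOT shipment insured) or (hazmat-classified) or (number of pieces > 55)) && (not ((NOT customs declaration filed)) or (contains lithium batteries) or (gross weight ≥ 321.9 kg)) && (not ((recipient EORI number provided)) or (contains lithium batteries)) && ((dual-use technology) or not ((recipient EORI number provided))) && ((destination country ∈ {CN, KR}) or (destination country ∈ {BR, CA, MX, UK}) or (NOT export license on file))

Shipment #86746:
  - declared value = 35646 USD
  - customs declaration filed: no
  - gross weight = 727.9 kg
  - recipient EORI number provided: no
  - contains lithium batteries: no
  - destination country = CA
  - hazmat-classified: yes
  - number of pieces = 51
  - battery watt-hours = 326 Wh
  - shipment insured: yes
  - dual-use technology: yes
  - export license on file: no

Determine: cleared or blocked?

Atomic conditions:
  battery watt-hours ≤ 293 Wh: 326 ≤ 293 is false
  NOT dual-use technology: yes → false
  declared value between 1409 USD and 43468 USD: 35646 in [1409, 43468] is true
  NOT export license on file: no → true
  customs declaration filed: no → false
  destination country ∈ {FR, KR, UK}: CA is not in the set → false
  NOT shipment insured: yes → false
  hazmat-classified: yes → true
  number of pieces > 55: 51 > 55 is false
  NOT customs declaration filed: no → true
  contains lithium batteries: no → false
  gross weight ≥ 321.9 kg: 727.9 ≥ 321.9 is true
  recipient EORI number provided: no → false
  dual-use technology: yes → true
  destination country ∈ {CN, KR}: CA is not in the set → false
  destination country ∈ {BR, CA, MX, UK}: CA is in the set → true
Combine:
[1.2] NOT false = true
[1] false OR true = true
[2.1] NOT true = false
[2] false OR true = true
[3.2] NOT false = true
[3] false OR true = true
[4] false OR true OR false = true
[5.1] NOT true = false
[5] false OR false OR true = true
[6.1] NOT false = true
[6] true OR false = true
[7.2] NOT false = true
[7] true OR true = true
[8] false OR true OR true = true
[root] true AND true AND true AND true AND true AND true AND true AND true = true
Overall: true → cleared

Cleared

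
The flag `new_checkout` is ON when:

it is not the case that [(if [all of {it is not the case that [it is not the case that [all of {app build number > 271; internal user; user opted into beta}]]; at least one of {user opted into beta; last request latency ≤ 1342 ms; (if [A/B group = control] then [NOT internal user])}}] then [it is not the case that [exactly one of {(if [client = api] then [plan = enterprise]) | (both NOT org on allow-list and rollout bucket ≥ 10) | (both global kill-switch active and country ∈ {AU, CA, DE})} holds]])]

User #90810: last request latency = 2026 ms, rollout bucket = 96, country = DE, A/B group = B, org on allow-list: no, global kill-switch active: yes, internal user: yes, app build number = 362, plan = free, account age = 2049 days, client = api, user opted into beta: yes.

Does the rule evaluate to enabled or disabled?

Disabled

Atomic conditions:
  app build number > 271: 362 > 271 is true
  internal user: yes → true
  user opted into beta: yes → true
  last request latency ≤ 1342 ms: 2026 ≤ 1342 is false
  A/B group = control: B == control is false
  NOT internal user: yes → false
  client = api: api == api is true
  plan = enterprise: free == enterprise is false
  NOT org on allow-list: no → true
  rollout bucket ≥ 10: 96 ≥ 10 is true
  global kill-switch active: yes → true
  country ∈ {AU, CA, DE}: DE is in the set → true
Combine:
[1.1.1.1.1] true AND true AND true = true
[1.1.1.1] NOT true = false
[1.1.1] NOT false = true
[1.1.2.3] false → false (antecedent false ⇒ implication holds) = true
[1.1.2] true OR false OR true = true
[1.1] true AND true = true
[1.2.1.1] true → false = false
[1.2.1.2] true AND true = true
[1.2.1.3] true AND true = true
[1.2.1] exactly-one(false, true, true) = false
[1.2] NOT false = true
[1] true → true = true
[root] NOT true = false
Overall: false → disabled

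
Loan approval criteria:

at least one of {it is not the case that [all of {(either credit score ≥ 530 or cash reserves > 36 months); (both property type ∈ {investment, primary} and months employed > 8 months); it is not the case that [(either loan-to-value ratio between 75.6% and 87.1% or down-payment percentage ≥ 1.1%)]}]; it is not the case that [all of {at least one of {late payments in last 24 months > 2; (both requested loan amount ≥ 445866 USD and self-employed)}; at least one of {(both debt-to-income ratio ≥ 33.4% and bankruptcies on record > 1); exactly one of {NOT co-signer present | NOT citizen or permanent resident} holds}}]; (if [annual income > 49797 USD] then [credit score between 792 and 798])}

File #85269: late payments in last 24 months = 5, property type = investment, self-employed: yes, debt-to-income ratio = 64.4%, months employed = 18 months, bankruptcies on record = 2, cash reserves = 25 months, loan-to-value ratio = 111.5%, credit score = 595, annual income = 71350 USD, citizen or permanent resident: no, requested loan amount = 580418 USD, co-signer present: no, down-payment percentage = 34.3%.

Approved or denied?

Atomic conditions:
  credit score ≥ 530: 595 ≥ 530 is true
  cash reserves > 36 months: 25 > 36 is false
  property type ∈ {investment, primary}: investment is in the set → true
  months employed > 8 months: 18 > 8 is true
  loan-to-value ratio between 75.6% and 87.1%: 111.5 in [75.6, 87.1] is false
  down-payment percentage ≥ 1.1%: 34.3 ≥ 1.1 is true
  late payments in last 24 months > 2: 5 > 2 is true
  requested loan amount ≥ 445866 USD: 580418 ≥ 445866 is true
  self-employed: yes → true
  debt-to-income ratio ≥ 33.4%: 64.4 ≥ 33.4 is true
  bankruptcies on record > 1: 2 > 1 is true
  NOT co-signer present: no → true
  NOT citizen or permanent resident: no → true
  annual income > 49797 USD: 71350 > 49797 is true
  credit score between 792 and 798: 595 in [792, 798] is false
Combine:
[1.1.1] true OR false = true
[1.1.2] true AND true = true
[1.1.3.1] false OR true = true
[1.1.3] NOT true = false
[1.1] true AND true AND false = false
[1] NOT false = true
[2.1.1.2] true AND true = true
[2.1.1] true OR true = true
[2.1.2.1] true AND true = true
[2.1.2.2] exactly-one(true, true) = false
[2.1.2] true OR false = true
[2.1] true AND true = true
[2] NOT true = false
[3] true → false = false
[root] true OR false OR false = true
Overall: true → approved

Approved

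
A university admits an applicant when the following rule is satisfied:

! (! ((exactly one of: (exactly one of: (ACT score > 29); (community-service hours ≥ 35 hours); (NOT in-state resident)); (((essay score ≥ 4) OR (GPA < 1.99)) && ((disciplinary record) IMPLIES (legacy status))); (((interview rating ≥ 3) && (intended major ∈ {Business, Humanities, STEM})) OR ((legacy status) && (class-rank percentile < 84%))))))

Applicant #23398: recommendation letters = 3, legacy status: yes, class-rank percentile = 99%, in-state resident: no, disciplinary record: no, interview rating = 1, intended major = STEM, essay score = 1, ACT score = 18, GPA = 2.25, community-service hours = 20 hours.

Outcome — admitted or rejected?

Atomic conditions:
  ACT score > 29: 18 > 29 is false
  community-service hours ≥ 35 hours: 20 ≥ 35 is false
  NOT in-state resident: no → true
  essay score ≥ 4: 1 ≥ 4 is false
  GPA < 1.99: 2.25 < 1.99 is false
  disciplinary record: no → false
  legacy status: yes → true
  interview rating ≥ 3: 1 ≥ 3 is false
  intended major ∈ {Business, Humanities, STEM}: STEM is in the set → true
  class-rank percentile < 84%: 99 < 84 is false
Combine:
[1.1.1] exactly-one(false, false, true) = true
[1.1.2.1] false OR false = false
[1.1.2.2] false → true (antecedent false ⇒ implication holds) = true
[1.1.2] false AND true = false
[1.1.3.1] false AND true = false
[1.1.3.2] true AND false = false
[1.1.3] false OR false = false
[1.1] exactly-one(true, false, false) = true
[1] NOT true = false
[root] NOT false = true
Overall: true → admitted

Admitted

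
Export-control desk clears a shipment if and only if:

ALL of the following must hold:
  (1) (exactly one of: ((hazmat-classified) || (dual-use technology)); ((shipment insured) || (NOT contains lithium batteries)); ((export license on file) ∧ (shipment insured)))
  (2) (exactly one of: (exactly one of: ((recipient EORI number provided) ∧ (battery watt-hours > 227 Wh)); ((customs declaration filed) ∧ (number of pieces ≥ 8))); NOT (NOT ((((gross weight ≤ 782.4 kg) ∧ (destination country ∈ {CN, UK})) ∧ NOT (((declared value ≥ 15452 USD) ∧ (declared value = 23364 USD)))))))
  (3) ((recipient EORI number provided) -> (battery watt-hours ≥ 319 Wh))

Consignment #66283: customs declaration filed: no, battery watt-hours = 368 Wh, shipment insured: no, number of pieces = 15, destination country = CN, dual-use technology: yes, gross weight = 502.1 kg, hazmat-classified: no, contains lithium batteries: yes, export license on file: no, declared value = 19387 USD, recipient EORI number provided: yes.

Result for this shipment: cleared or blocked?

Blocked

Atomic conditions:
  hazmat-classified: no → false
  dual-use technology: yes → true
  shipment insured: no → false
  NOT contains lithium batteries: yes → false
  export license on file: no → false
  recipient EORI number provided: yes → true
  battery watt-hours > 227 Wh: 368 > 227 is true
  customs declaration filed: no → false
  number of pieces ≥ 8: 15 ≥ 8 is true
  gross weight ≤ 782.4 kg: 502.1 ≤ 782.4 is true
  destination country ∈ {CN, UK}: CN is in the set → true
  declared value ≥ 15452 USD: 19387 ≥ 15452 is true
  declared value = 23364 USD: 19387 == 23364 is false
  battery watt-hours ≥ 319 Wh: 368 ≥ 319 is true
Combine:
[1.1] false OR true = true
[1.2] false OR false = false
[1.3] false AND false = false
[1] exactly-one(true, false, false) = true
[2.1.1] true AND true = true
[2.1.2] false AND true = false
[2.1] exactly-one(true, false) = true
[2.2.1.1.1] true AND true = true
[2.2.1.1.2.1] true AND false = false
[2.2.1.1.2] NOT false = true
[2.2.1.1] true AND true = true
[2.2.1] NOT true = false
[2.2] NOT false = true
[2] exactly-one(true, true) = false
[3] true → true = true
[root] true AND false AND true = false
Overall: false → blocked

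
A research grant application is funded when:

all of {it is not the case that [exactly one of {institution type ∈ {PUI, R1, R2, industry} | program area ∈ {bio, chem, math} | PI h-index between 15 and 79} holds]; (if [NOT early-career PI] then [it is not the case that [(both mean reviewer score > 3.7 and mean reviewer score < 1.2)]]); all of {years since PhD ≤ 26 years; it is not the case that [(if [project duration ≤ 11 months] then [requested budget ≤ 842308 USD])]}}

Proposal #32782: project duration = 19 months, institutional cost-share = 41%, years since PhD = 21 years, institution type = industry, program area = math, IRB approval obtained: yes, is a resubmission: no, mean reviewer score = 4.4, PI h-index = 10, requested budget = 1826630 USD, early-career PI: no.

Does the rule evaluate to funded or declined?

Atomic conditions:
  institution type ∈ {PUI, R1, R2, industry}: industry is in the set → true
  program area ∈ {bio, chem, math}: math is in the set → true
  PI h-index between 15 and 79: 10 in [15, 79] is false
  NOT early-career PI: no → true
  mean reviewer score > 3.7: 4.4 > 3.7 is true
  mean reviewer score < 1.2: 4.4 < 1.2 is false
  years since PhD ≤ 26 years: 21 ≤ 26 is true
  project duration ≤ 11 months: 19 ≤ 11 is false
  requested budget ≤ 842308 USD: 1826630 ≤ 842308 is false
Combine:
[1.1] exactly-one(true, true, false) = false
[1] NOT false = true
[2.2.1] true AND false = false
[2.2] NOT false = true
[2] true → true = true
[3.2.1] false → false (antecedent false ⇒ implication holds) = true
[3.2] NOT true = false
[3] true AND false = false
[root] true AND true AND false = false
Overall: false → declined

Declined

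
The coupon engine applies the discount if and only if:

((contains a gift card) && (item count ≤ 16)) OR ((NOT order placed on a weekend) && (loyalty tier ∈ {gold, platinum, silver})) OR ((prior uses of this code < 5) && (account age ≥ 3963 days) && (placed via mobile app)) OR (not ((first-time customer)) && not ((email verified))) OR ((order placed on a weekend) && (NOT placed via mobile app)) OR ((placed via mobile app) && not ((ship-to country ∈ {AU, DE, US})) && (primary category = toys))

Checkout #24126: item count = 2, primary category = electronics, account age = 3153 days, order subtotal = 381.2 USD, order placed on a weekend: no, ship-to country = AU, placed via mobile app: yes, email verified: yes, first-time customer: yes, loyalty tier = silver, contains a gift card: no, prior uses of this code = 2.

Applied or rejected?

Applied

Atomic conditions:
  contains a gift card: no → false
  item count ≤ 16: 2 ≤ 16 is true
  NOT order placed on a weekend: no → true
  loyalty tier ∈ {gold, platinum, silver}: silver is in the set → true
  prior uses of this code < 5: 2 < 5 is true
  account age ≥ 3963 days: 3153 ≥ 3963 is false
  placed via mobile app: yes → true
  first-time customer: yes → true
  email verified: yes → true
  order placed on a weekend: no → false
  NOT placed via mobile app: yes → false
  ship-to country ∈ {AU, DE, US}: AU is in the set → true
  primary category = toys: electronics == toys is false
Combine:
[1] false AND true = false
[2] true AND true = true
[3] true AND false AND true = false
[4.1] NOT true = false
[4.2] NOT true = false
[4] false AND false = false
[5] false AND false = false
[6.2] NOT true = false
[6] true AND false AND false = false
[root] false OR true OR false OR false OR false OR false = true
Overall: true → applied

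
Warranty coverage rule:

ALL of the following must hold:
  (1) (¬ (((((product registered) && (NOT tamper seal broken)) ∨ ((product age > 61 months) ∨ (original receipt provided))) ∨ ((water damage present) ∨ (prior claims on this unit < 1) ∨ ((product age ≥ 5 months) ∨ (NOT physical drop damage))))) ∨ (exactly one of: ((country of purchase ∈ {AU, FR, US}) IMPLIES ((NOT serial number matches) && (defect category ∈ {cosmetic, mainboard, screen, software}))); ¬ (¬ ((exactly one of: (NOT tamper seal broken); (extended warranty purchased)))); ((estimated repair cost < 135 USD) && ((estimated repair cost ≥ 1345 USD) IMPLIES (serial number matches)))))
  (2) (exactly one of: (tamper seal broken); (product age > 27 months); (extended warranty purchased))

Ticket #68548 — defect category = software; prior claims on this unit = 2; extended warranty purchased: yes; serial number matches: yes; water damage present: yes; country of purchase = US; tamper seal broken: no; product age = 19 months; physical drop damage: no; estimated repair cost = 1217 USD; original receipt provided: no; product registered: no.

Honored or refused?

Refused

Atomic conditions:
  product registered: no → false
  NOT tamper seal broken: no → true
  product age > 61 months: 19 > 61 is false
  original receipt provided: no → false
  water damage present: yes → true
  prior claims on this unit < 1: 2 < 1 is false
  product age ≥ 5 months: 19 ≥ 5 is true
  NOT physical drop damage: no → true
  country of purchase ∈ {AU, FR, US}: US is in the set → true
  NOT serial number matches: yes → false
  defect category ∈ {cosmetic, mainboard, screen, software}: software is in the set → true
  extended warranty purchased: yes → true
  estimated repair cost < 135 USD: 1217 < 135 is false
  estimated repair cost ≥ 1345 USD: 1217 ≥ 1345 is false
  serial number matches: yes → true
  tamper seal broken: no → false
  product age > 27 months: 19 > 27 is false
Combine:
[1.1.1.1.1] false AND true = false
[1.1.1.1.2] false OR false = false
[1.1.1.1] false OR false = false
[1.1.1.2.3] true OR true = true
[1.1.1.2] true OR false OR true = true
[1.1.1] false OR true = true
[1.1] NOT true = false
[1.2.1.2] false AND true = false
[1.2.1] true → false = false
[1.2.2.1.1] exactly-one(true, true) = false
[1.2.2.1] NOT false = true
[1.2.2] NOT true = false
[1.2.3.2] false → true (antecedent false ⇒ implication holds) = true
[1.2.3] false AND true = false
[1.2] exactly-one(false, false, false) = false
[1] false OR false = false
[2] exactly-one(false, false, true) = true
[root] false AND true = false
Overall: false → refused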